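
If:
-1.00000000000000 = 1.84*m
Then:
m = -0.54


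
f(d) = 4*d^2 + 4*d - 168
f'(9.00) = 76.00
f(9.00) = 192.00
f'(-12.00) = -92.00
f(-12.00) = 360.00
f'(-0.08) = 3.36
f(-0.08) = -168.29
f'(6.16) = 53.28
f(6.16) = 8.42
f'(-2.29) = -14.32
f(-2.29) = -156.18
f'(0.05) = 4.40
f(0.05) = -167.79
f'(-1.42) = -7.36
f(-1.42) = -165.61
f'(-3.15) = -21.20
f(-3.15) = -140.91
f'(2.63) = 25.04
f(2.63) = -129.81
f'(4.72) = 41.76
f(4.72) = -60.01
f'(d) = 8*d + 4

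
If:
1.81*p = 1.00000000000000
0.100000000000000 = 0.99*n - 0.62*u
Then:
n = 0.626262626262626*u + 0.101010101010101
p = 0.55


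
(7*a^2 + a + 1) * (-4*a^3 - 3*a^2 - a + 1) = -28*a^5 - 25*a^4 - 14*a^3 + 3*a^2 + 1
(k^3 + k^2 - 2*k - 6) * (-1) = -k^3 - k^2 + 2*k + 6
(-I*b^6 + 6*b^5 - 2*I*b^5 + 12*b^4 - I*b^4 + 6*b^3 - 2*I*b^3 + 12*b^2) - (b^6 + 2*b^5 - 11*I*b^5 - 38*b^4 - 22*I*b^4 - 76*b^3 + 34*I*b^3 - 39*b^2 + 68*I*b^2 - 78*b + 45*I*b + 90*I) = -b^6 - I*b^6 + 4*b^5 + 9*I*b^5 + 50*b^4 + 21*I*b^4 + 82*b^3 - 36*I*b^3 + 51*b^2 - 68*I*b^2 + 78*b - 45*I*b - 90*I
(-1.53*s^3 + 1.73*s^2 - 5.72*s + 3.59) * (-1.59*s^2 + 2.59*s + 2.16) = 2.4327*s^5 - 6.7134*s^4 + 10.2707*s^3 - 16.7861*s^2 - 3.0571*s + 7.7544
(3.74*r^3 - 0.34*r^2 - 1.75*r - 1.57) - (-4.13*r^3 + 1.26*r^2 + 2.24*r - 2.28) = 7.87*r^3 - 1.6*r^2 - 3.99*r + 0.71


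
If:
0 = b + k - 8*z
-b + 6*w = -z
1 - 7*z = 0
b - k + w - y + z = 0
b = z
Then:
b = 1/7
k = 1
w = 0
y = -5/7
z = 1/7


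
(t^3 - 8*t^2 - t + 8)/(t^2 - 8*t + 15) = (t^3 - 8*t^2 - t + 8)/(t^2 - 8*t + 15)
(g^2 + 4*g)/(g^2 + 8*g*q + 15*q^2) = g*(g + 4)/(g^2 + 8*g*q + 15*q^2)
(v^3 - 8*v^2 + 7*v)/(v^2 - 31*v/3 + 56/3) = 3*v*(v^2 - 8*v + 7)/(3*v^2 - 31*v + 56)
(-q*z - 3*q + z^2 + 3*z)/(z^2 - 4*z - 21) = (-q + z)/(z - 7)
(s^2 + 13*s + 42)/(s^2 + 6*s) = (s + 7)/s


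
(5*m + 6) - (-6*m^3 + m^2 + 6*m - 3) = 6*m^3 - m^2 - m + 9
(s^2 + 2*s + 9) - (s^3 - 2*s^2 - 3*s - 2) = -s^3 + 3*s^2 + 5*s + 11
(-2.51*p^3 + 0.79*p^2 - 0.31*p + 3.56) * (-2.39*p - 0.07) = 5.9989*p^4 - 1.7124*p^3 + 0.6856*p^2 - 8.4867*p - 0.2492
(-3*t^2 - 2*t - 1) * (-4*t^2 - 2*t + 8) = 12*t^4 + 14*t^3 - 16*t^2 - 14*t - 8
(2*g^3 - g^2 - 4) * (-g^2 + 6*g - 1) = -2*g^5 + 13*g^4 - 8*g^3 + 5*g^2 - 24*g + 4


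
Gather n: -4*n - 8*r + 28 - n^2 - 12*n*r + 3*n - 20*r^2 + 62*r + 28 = -n^2 + n*(-12*r - 1) - 20*r^2 + 54*r + 56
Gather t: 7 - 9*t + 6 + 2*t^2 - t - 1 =2*t^2 - 10*t + 12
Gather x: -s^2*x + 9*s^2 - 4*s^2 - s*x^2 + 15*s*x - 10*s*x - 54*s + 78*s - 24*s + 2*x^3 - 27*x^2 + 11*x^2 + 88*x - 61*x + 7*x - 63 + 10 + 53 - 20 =5*s^2 + 2*x^3 + x^2*(-s - 16) + x*(-s^2 + 5*s + 34) - 20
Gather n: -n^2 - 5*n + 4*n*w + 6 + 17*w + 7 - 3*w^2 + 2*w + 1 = -n^2 + n*(4*w - 5) - 3*w^2 + 19*w + 14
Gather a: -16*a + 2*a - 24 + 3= -14*a - 21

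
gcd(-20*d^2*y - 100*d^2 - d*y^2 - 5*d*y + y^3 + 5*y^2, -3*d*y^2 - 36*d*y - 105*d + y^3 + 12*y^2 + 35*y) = y + 5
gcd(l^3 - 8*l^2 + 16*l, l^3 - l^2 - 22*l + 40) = l - 4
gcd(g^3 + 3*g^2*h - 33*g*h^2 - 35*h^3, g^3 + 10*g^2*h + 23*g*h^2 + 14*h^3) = g^2 + 8*g*h + 7*h^2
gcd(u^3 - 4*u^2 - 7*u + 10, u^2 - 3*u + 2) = u - 1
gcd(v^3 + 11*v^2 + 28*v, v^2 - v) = v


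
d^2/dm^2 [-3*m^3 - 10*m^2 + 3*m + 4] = -18*m - 20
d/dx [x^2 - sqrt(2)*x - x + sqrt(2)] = 2*x - sqrt(2) - 1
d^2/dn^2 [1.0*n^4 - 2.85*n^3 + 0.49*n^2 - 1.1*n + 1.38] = 12.0*n^2 - 17.1*n + 0.98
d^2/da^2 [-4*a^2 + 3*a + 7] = -8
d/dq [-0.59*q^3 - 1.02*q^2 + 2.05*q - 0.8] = -1.77*q^2 - 2.04*q + 2.05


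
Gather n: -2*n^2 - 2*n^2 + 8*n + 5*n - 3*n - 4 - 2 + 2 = -4*n^2 + 10*n - 4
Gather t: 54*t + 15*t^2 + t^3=t^3 + 15*t^2 + 54*t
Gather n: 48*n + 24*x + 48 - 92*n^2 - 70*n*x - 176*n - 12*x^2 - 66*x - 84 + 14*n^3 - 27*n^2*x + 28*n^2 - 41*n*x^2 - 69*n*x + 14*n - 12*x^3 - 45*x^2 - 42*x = 14*n^3 + n^2*(-27*x - 64) + n*(-41*x^2 - 139*x - 114) - 12*x^3 - 57*x^2 - 84*x - 36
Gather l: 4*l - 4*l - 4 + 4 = 0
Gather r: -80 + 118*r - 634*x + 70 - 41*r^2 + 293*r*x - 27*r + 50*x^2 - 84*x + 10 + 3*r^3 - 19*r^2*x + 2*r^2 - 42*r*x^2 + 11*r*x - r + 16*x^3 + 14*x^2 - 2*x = 3*r^3 + r^2*(-19*x - 39) + r*(-42*x^2 + 304*x + 90) + 16*x^3 + 64*x^2 - 720*x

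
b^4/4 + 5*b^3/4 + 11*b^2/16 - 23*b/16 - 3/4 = (b/4 + 1)*(b - 1)*(b + 1/2)*(b + 3/2)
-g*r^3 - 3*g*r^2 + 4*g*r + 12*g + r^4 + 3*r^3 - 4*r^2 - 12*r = (-g + r)*(r - 2)*(r + 2)*(r + 3)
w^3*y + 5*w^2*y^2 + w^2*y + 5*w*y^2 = w*(w + 5*y)*(w*y + y)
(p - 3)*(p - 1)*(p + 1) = p^3 - 3*p^2 - p + 3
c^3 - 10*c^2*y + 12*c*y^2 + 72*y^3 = (c - 6*y)^2*(c + 2*y)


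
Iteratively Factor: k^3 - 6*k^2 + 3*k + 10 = (k - 2)*(k^2 - 4*k - 5) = (k - 2)*(k + 1)*(k - 5)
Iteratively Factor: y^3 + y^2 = (y)*(y^2 + y) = y^2*(y + 1)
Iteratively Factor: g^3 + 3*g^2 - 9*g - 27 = (g - 3)*(g^2 + 6*g + 9) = (g - 3)*(g + 3)*(g + 3)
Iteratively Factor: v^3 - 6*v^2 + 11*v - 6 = (v - 2)*(v^2 - 4*v + 3) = (v - 2)*(v - 1)*(v - 3)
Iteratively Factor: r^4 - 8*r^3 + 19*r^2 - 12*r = (r - 3)*(r^3 - 5*r^2 + 4*r) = (r - 3)*(r - 1)*(r^2 - 4*r) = (r - 4)*(r - 3)*(r - 1)*(r)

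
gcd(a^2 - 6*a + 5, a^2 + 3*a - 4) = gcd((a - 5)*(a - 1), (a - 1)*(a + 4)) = a - 1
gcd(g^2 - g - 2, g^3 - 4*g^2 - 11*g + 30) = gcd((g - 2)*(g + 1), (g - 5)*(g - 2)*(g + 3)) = g - 2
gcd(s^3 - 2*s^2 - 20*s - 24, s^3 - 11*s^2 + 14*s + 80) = s + 2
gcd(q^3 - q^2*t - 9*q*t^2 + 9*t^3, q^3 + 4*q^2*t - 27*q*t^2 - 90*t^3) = q + 3*t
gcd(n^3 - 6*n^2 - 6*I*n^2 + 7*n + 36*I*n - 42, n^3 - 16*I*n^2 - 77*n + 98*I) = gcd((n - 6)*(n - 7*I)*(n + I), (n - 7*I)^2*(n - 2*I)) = n - 7*I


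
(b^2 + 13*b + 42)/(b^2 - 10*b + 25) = (b^2 + 13*b + 42)/(b^2 - 10*b + 25)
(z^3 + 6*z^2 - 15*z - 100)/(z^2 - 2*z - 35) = (z^2 + z - 20)/(z - 7)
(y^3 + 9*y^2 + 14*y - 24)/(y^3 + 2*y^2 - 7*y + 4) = (y + 6)/(y - 1)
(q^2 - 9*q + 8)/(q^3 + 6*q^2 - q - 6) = (q - 8)/(q^2 + 7*q + 6)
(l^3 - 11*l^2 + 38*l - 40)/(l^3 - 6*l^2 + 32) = (l^2 - 7*l + 10)/(l^2 - 2*l - 8)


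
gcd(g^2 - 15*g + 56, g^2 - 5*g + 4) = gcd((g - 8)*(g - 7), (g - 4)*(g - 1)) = 1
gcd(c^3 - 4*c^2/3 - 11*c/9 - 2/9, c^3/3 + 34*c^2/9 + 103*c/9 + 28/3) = 1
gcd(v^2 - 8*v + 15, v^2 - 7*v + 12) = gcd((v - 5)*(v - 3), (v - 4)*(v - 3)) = v - 3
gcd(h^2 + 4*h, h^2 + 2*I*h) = h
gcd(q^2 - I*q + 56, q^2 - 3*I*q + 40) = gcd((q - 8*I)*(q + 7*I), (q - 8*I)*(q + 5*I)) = q - 8*I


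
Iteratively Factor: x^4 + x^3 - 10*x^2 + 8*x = (x - 2)*(x^3 + 3*x^2 - 4*x) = x*(x - 2)*(x^2 + 3*x - 4) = x*(x - 2)*(x + 4)*(x - 1)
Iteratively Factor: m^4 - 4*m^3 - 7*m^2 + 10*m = (m - 1)*(m^3 - 3*m^2 - 10*m) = (m - 1)*(m + 2)*(m^2 - 5*m) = (m - 5)*(m - 1)*(m + 2)*(m)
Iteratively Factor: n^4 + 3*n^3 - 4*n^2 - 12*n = (n + 2)*(n^3 + n^2 - 6*n) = n*(n + 2)*(n^2 + n - 6) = n*(n - 2)*(n + 2)*(n + 3)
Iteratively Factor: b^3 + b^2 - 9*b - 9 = (b - 3)*(b^2 + 4*b + 3) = (b - 3)*(b + 1)*(b + 3)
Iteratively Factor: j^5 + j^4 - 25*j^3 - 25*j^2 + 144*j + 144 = (j + 3)*(j^4 - 2*j^3 - 19*j^2 + 32*j + 48) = (j + 3)*(j + 4)*(j^3 - 6*j^2 + 5*j + 12) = (j - 3)*(j + 3)*(j + 4)*(j^2 - 3*j - 4) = (j - 3)*(j + 1)*(j + 3)*(j + 4)*(j - 4)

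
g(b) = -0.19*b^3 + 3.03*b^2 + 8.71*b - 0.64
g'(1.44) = 16.25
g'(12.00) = -0.65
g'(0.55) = 11.87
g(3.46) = 57.90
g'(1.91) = 18.21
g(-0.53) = -4.38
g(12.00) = 211.88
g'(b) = -0.57*b^2 + 6.06*b + 8.71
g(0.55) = 5.04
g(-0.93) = -5.97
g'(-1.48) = -1.51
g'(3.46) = 22.85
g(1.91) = 25.73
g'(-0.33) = 6.65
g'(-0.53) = 5.34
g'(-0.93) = 2.58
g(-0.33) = -3.18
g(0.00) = -0.64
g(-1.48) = -6.28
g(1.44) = 17.62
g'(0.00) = 8.71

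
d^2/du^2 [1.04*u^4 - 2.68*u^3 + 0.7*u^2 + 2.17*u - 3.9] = 12.48*u^2 - 16.08*u + 1.4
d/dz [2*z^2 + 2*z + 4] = 4*z + 2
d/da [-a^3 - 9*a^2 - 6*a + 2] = -3*a^2 - 18*a - 6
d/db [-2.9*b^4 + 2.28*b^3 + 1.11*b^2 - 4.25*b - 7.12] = -11.6*b^3 + 6.84*b^2 + 2.22*b - 4.25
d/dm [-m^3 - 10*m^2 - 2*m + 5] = -3*m^2 - 20*m - 2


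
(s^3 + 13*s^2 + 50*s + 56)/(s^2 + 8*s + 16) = (s^2 + 9*s + 14)/(s + 4)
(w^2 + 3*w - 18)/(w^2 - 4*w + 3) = (w + 6)/(w - 1)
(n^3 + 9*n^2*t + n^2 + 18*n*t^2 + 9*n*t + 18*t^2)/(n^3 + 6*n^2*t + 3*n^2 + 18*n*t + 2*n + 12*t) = (n + 3*t)/(n + 2)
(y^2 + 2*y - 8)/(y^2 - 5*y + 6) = (y + 4)/(y - 3)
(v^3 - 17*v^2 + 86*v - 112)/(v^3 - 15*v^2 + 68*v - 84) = (v - 8)/(v - 6)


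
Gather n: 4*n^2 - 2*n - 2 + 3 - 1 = 4*n^2 - 2*n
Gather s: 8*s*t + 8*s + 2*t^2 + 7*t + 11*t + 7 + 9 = s*(8*t + 8) + 2*t^2 + 18*t + 16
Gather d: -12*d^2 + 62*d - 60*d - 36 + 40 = -12*d^2 + 2*d + 4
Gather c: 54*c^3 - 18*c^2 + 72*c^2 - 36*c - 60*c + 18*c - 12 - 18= 54*c^3 + 54*c^2 - 78*c - 30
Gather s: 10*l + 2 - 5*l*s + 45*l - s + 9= 55*l + s*(-5*l - 1) + 11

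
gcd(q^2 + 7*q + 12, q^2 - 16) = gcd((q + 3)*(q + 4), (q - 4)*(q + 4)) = q + 4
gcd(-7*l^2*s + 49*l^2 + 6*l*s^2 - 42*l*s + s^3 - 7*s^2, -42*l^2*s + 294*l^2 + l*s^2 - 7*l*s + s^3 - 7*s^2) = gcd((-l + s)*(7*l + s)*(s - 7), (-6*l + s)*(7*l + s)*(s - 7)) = 7*l*s - 49*l + s^2 - 7*s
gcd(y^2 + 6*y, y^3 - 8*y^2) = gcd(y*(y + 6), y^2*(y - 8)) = y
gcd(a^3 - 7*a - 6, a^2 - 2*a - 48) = 1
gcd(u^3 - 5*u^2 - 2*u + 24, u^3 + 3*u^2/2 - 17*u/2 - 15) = u^2 - u - 6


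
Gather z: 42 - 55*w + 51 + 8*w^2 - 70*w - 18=8*w^2 - 125*w + 75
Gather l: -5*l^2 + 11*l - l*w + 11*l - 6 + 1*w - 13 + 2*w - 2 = -5*l^2 + l*(22 - w) + 3*w - 21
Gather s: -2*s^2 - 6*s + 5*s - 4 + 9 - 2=-2*s^2 - s + 3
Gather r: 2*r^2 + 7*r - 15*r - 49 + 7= 2*r^2 - 8*r - 42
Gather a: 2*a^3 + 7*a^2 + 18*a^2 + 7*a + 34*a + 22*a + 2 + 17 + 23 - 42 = 2*a^3 + 25*a^2 + 63*a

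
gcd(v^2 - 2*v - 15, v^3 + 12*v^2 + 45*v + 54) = v + 3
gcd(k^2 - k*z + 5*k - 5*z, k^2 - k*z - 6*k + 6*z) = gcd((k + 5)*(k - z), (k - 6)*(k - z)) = -k + z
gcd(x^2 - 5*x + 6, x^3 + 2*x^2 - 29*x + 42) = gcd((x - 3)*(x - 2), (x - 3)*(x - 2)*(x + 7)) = x^2 - 5*x + 6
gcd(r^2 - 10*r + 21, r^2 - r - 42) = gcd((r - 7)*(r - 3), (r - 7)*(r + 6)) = r - 7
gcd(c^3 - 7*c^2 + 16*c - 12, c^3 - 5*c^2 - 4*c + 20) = c - 2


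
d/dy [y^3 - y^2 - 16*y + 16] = 3*y^2 - 2*y - 16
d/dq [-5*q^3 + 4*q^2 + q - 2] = -15*q^2 + 8*q + 1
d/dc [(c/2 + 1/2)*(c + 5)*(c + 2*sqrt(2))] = 3*c^2/2 + 2*sqrt(2)*c + 6*c + 5/2 + 6*sqrt(2)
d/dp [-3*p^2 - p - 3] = -6*p - 1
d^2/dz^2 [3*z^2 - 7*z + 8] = 6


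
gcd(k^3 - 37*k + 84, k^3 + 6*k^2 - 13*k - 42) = k^2 + 4*k - 21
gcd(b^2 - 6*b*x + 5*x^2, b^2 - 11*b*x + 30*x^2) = -b + 5*x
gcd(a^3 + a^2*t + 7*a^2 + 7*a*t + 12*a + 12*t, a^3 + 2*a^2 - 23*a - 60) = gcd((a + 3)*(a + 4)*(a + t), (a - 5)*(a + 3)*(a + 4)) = a^2 + 7*a + 12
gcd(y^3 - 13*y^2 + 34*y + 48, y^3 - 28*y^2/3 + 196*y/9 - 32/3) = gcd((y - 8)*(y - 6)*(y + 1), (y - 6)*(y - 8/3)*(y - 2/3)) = y - 6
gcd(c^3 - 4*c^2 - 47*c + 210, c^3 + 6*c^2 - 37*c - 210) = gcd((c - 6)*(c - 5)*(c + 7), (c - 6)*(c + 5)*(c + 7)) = c^2 + c - 42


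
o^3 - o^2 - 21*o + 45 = (o - 3)^2*(o + 5)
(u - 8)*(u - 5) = u^2 - 13*u + 40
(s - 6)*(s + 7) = s^2 + s - 42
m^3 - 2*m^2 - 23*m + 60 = (m - 4)*(m - 3)*(m + 5)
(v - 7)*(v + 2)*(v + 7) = v^3 + 2*v^2 - 49*v - 98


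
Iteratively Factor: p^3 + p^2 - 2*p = (p - 1)*(p^2 + 2*p) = p*(p - 1)*(p + 2)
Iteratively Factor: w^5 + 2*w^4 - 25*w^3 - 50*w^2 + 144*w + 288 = (w + 3)*(w^4 - w^3 - 22*w^2 + 16*w + 96) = (w + 2)*(w + 3)*(w^3 - 3*w^2 - 16*w + 48) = (w - 3)*(w + 2)*(w + 3)*(w^2 - 16) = (w - 4)*(w - 3)*(w + 2)*(w + 3)*(w + 4)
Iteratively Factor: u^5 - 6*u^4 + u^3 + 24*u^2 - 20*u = (u - 5)*(u^4 - u^3 - 4*u^2 + 4*u) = (u - 5)*(u - 1)*(u^3 - 4*u) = (u - 5)*(u - 1)*(u + 2)*(u^2 - 2*u) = u*(u - 5)*(u - 1)*(u + 2)*(u - 2)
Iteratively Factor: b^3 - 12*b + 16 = (b - 2)*(b^2 + 2*b - 8) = (b - 2)^2*(b + 4)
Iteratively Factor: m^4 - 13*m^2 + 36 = (m - 2)*(m^3 + 2*m^2 - 9*m - 18) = (m - 2)*(m + 3)*(m^2 - m - 6) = (m - 2)*(m + 2)*(m + 3)*(m - 3)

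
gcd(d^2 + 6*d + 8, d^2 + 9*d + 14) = d + 2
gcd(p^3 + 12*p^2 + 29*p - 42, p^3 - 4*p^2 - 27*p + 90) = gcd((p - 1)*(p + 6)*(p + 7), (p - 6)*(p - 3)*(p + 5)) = 1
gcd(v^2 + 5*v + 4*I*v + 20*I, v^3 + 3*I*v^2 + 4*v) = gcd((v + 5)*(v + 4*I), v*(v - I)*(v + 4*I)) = v + 4*I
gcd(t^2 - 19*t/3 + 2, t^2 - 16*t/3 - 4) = t - 6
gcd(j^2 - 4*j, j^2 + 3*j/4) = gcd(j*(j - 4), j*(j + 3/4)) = j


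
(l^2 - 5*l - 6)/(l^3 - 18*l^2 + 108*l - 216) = (l + 1)/(l^2 - 12*l + 36)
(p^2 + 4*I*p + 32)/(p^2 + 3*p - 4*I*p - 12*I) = (p + 8*I)/(p + 3)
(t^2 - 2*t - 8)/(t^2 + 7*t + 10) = (t - 4)/(t + 5)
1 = 1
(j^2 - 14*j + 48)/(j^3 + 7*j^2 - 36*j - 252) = (j - 8)/(j^2 + 13*j + 42)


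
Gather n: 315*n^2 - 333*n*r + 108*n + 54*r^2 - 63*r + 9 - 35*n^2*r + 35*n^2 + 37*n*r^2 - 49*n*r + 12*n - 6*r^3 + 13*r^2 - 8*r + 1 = n^2*(350 - 35*r) + n*(37*r^2 - 382*r + 120) - 6*r^3 + 67*r^2 - 71*r + 10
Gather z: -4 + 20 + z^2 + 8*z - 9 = z^2 + 8*z + 7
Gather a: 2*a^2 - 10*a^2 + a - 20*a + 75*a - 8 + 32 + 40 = -8*a^2 + 56*a + 64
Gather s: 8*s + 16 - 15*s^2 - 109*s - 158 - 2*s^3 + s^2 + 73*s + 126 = -2*s^3 - 14*s^2 - 28*s - 16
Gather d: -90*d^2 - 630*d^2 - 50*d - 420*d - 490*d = -720*d^2 - 960*d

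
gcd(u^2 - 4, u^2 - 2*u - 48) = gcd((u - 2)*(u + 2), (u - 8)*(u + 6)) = 1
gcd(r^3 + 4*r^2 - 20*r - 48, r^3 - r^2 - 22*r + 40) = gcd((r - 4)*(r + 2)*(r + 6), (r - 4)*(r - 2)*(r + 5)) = r - 4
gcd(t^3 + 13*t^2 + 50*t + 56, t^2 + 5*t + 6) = t + 2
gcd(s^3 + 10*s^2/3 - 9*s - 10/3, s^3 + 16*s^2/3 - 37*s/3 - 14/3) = s^2 - 5*s/3 - 2/3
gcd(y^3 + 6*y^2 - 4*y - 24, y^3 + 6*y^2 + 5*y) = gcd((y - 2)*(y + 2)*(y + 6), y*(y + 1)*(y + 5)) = 1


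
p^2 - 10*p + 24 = (p - 6)*(p - 4)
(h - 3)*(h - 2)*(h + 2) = h^3 - 3*h^2 - 4*h + 12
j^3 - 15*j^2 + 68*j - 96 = (j - 8)*(j - 4)*(j - 3)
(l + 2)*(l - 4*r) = l^2 - 4*l*r + 2*l - 8*r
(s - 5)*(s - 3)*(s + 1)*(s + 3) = s^4 - 4*s^3 - 14*s^2 + 36*s + 45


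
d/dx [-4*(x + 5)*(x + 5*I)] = -8*x - 20 - 20*I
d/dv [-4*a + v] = 1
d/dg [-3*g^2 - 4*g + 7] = -6*g - 4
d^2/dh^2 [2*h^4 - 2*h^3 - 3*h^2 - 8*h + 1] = 24*h^2 - 12*h - 6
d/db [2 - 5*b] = -5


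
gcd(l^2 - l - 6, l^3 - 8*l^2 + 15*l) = l - 3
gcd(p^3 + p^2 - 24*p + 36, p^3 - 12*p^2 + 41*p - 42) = p^2 - 5*p + 6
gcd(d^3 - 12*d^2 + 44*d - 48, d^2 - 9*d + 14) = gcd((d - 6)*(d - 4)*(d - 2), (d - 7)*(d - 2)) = d - 2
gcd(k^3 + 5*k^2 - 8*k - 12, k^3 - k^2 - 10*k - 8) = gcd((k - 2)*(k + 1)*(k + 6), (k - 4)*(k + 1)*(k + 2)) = k + 1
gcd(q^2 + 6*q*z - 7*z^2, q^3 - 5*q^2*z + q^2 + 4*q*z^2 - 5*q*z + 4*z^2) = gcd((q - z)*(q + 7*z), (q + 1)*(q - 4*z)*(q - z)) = -q + z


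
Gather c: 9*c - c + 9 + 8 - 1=8*c + 16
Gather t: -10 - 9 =-19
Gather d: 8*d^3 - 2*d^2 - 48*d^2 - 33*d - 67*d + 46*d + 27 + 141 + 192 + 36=8*d^3 - 50*d^2 - 54*d + 396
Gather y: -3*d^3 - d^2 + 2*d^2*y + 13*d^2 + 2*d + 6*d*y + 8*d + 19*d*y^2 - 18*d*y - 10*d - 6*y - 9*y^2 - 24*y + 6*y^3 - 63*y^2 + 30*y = -3*d^3 + 12*d^2 + 6*y^3 + y^2*(19*d - 72) + y*(2*d^2 - 12*d)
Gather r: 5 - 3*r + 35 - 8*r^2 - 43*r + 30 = -8*r^2 - 46*r + 70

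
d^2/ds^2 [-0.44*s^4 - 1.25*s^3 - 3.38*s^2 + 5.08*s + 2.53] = -5.28*s^2 - 7.5*s - 6.76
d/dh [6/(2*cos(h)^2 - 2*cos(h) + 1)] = 12*(-sin(h) + sin(2*h))/(2*cos(h) - cos(2*h) - 2)^2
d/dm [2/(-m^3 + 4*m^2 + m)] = 2*(3*m^2 - 8*m - 1)/(m^2*(-m^2 + 4*m + 1)^2)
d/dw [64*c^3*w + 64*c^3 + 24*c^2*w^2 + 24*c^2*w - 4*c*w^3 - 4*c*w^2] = 4*c*(16*c^2 + 12*c*w + 6*c - 3*w^2 - 2*w)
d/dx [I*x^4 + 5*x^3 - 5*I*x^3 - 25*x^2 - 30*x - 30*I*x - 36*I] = 4*I*x^3 + 15*x^2*(1 - I) - 50*x - 30 - 30*I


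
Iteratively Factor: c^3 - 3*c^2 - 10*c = (c + 2)*(c^2 - 5*c) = c*(c + 2)*(c - 5)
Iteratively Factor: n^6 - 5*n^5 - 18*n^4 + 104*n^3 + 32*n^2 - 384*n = (n - 4)*(n^5 - n^4 - 22*n^3 + 16*n^2 + 96*n) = (n - 4)*(n - 3)*(n^4 + 2*n^3 - 16*n^2 - 32*n) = (n - 4)^2*(n - 3)*(n^3 + 6*n^2 + 8*n) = (n - 4)^2*(n - 3)*(n + 4)*(n^2 + 2*n) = (n - 4)^2*(n - 3)*(n + 2)*(n + 4)*(n)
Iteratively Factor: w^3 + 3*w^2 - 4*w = (w)*(w^2 + 3*w - 4) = w*(w - 1)*(w + 4)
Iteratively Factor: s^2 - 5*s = (s - 5)*(s)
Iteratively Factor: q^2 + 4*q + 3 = (q + 3)*(q + 1)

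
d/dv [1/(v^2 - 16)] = -2*v/(v^2 - 16)^2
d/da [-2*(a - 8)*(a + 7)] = 2 - 4*a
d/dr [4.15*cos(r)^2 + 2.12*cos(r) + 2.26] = -(8.3*cos(r) + 2.12)*sin(r)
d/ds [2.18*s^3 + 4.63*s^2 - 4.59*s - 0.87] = 6.54*s^2 + 9.26*s - 4.59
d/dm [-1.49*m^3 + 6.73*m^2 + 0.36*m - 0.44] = -4.47*m^2 + 13.46*m + 0.36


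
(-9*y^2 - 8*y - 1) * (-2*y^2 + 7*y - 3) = 18*y^4 - 47*y^3 - 27*y^2 + 17*y + 3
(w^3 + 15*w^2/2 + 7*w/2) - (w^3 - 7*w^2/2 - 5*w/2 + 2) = 11*w^2 + 6*w - 2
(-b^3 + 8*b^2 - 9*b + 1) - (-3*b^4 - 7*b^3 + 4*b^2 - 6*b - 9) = 3*b^4 + 6*b^3 + 4*b^2 - 3*b + 10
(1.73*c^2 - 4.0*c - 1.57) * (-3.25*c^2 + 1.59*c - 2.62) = -5.6225*c^4 + 15.7507*c^3 - 5.7901*c^2 + 7.9837*c + 4.1134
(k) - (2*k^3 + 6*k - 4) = -2*k^3 - 5*k + 4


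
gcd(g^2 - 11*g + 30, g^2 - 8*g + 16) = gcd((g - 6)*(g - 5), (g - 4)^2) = 1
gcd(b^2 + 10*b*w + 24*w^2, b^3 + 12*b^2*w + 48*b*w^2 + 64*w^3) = b + 4*w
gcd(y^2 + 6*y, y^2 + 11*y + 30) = y + 6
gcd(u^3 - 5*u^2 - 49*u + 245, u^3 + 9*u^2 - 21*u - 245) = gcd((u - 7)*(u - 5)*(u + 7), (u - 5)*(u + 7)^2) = u^2 + 2*u - 35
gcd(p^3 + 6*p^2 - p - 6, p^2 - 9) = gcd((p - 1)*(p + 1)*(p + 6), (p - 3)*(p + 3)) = 1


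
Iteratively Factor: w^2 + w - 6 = (w - 2)*(w + 3)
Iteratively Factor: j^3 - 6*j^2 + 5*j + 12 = (j - 3)*(j^2 - 3*j - 4) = (j - 4)*(j - 3)*(j + 1)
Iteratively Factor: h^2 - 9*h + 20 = (h - 5)*(h - 4)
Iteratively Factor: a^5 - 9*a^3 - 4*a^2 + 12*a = (a + 2)*(a^4 - 2*a^3 - 5*a^2 + 6*a) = (a - 3)*(a + 2)*(a^3 + a^2 - 2*a) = a*(a - 3)*(a + 2)*(a^2 + a - 2) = a*(a - 3)*(a + 2)^2*(a - 1)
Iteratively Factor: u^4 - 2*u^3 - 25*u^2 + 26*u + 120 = (u - 3)*(u^3 + u^2 - 22*u - 40) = (u - 3)*(u + 4)*(u^2 - 3*u - 10) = (u - 5)*(u - 3)*(u + 4)*(u + 2)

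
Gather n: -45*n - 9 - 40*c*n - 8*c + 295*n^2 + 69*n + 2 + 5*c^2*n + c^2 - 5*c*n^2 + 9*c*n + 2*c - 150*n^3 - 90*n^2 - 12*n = c^2 - 6*c - 150*n^3 + n^2*(205 - 5*c) + n*(5*c^2 - 31*c + 12) - 7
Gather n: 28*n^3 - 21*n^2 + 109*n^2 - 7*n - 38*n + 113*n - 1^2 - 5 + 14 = 28*n^3 + 88*n^2 + 68*n + 8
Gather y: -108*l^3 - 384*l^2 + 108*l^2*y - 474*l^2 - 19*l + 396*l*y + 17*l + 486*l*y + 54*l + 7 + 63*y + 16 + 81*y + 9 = -108*l^3 - 858*l^2 + 52*l + y*(108*l^2 + 882*l + 144) + 32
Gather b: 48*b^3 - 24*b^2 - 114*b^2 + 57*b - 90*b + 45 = 48*b^3 - 138*b^2 - 33*b + 45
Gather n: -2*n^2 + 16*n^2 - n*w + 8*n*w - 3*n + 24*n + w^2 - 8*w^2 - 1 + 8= 14*n^2 + n*(7*w + 21) - 7*w^2 + 7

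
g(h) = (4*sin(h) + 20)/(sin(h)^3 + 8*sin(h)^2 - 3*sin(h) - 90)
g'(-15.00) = 0.01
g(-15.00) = -0.20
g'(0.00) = -0.04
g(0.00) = -0.22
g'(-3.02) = 0.03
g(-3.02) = -0.22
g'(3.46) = 0.03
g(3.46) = -0.21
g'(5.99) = -0.03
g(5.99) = -0.21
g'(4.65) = 0.00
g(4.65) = -0.20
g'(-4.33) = 0.04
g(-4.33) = -0.28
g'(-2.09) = 0.01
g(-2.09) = -0.20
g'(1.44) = -0.01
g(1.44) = -0.28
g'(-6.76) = -0.02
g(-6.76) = -0.21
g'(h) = (4*sin(h) + 20)*(-3*sin(h)^2*cos(h) - 16*sin(h)*cos(h) + 3*cos(h))/(sin(h)^3 + 8*sin(h)^2 - 3*sin(h) - 90)^2 + 4*cos(h)/(sin(h)^3 + 8*sin(h)^2 - 3*sin(h) - 90) = -4*(2*sin(h) + 3)*cos(h)/((sin(h) - 3)^2*(sin(h) + 6)^2)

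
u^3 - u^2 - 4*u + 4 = (u - 2)*(u - 1)*(u + 2)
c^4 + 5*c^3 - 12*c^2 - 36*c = c*(c - 3)*(c + 2)*(c + 6)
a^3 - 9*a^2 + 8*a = a*(a - 8)*(a - 1)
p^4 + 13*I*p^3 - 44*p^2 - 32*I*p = p*(p + I)*(p + 4*I)*(p + 8*I)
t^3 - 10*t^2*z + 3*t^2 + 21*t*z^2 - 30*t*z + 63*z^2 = (t + 3)*(t - 7*z)*(t - 3*z)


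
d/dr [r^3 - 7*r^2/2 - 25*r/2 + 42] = 3*r^2 - 7*r - 25/2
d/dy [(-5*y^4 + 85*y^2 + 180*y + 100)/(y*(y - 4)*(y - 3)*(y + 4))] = 5*(3*y^6 - 2*y^5 - 201*y^4 + 136*y^3 + 1572*y^2 + 640*y - 960)/(y^2*(y^6 - 6*y^5 - 23*y^4 + 192*y^3 - 32*y^2 - 1536*y + 2304))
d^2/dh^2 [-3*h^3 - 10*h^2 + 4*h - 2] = -18*h - 20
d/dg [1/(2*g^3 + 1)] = -6*g^2/(2*g^3 + 1)^2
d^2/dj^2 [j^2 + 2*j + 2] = 2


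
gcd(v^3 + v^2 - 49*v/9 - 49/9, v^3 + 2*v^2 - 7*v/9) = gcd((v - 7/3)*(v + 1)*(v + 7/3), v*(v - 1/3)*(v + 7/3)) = v + 7/3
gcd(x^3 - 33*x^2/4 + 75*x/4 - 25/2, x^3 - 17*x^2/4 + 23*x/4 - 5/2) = x^2 - 13*x/4 + 5/2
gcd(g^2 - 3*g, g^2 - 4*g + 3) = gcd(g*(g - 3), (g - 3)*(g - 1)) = g - 3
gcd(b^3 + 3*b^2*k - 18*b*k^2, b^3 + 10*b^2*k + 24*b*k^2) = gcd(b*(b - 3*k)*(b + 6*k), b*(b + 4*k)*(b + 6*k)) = b^2 + 6*b*k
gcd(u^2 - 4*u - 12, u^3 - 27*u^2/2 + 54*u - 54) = u - 6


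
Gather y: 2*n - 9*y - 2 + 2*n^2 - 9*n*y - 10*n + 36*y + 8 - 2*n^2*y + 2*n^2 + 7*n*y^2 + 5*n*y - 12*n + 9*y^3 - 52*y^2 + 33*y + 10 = 4*n^2 - 20*n + 9*y^3 + y^2*(7*n - 52) + y*(-2*n^2 - 4*n + 60) + 16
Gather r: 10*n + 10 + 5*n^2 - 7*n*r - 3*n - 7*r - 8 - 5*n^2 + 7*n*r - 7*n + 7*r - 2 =0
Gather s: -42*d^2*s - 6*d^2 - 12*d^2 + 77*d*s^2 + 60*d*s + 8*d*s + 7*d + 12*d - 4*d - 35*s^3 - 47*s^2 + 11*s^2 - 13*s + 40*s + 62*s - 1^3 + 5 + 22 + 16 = -18*d^2 + 15*d - 35*s^3 + s^2*(77*d - 36) + s*(-42*d^2 + 68*d + 89) + 42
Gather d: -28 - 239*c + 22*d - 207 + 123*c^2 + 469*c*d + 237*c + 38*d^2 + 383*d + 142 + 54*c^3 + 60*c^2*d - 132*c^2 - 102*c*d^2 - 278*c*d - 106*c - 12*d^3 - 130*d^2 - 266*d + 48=54*c^3 - 9*c^2 - 108*c - 12*d^3 + d^2*(-102*c - 92) + d*(60*c^2 + 191*c + 139) - 45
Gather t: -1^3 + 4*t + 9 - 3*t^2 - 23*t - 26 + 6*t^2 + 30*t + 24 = 3*t^2 + 11*t + 6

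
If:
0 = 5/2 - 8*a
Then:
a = 5/16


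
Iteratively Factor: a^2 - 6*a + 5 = (a - 1)*(a - 5)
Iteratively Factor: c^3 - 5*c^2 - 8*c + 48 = (c + 3)*(c^2 - 8*c + 16) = (c - 4)*(c + 3)*(c - 4)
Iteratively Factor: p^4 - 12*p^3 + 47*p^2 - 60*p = (p - 3)*(p^3 - 9*p^2 + 20*p) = (p - 5)*(p - 3)*(p^2 - 4*p) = p*(p - 5)*(p - 3)*(p - 4)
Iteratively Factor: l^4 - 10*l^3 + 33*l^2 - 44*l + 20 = (l - 2)*(l^3 - 8*l^2 + 17*l - 10) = (l - 2)^2*(l^2 - 6*l + 5) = (l - 5)*(l - 2)^2*(l - 1)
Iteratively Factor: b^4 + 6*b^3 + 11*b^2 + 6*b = (b + 3)*(b^3 + 3*b^2 + 2*b) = (b + 1)*(b + 3)*(b^2 + 2*b) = (b + 1)*(b + 2)*(b + 3)*(b)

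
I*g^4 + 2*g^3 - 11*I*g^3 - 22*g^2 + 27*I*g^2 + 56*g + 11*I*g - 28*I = (g - 7)*(g - 4)*(g - I)*(I*g + 1)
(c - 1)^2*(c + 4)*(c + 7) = c^4 + 9*c^3 + 7*c^2 - 45*c + 28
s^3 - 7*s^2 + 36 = (s - 6)*(s - 3)*(s + 2)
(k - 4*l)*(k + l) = k^2 - 3*k*l - 4*l^2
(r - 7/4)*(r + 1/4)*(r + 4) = r^3 + 5*r^2/2 - 103*r/16 - 7/4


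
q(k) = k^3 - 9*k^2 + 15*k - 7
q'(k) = 3*k^2 - 18*k + 15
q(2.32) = -8.15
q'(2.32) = -10.61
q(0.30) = -3.28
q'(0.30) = 9.87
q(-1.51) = -53.61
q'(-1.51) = 49.02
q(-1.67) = -61.81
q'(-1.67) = 53.43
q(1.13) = -0.10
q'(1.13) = -1.51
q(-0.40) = -14.50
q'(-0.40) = 22.68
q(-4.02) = -277.71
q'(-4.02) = 135.84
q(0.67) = -0.69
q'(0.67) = 4.29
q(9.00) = 128.00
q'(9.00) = 96.00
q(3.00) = -16.00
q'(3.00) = -12.00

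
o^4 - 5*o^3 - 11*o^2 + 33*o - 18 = (o - 6)*(o - 1)^2*(o + 3)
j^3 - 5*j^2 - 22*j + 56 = (j - 7)*(j - 2)*(j + 4)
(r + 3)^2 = r^2 + 6*r + 9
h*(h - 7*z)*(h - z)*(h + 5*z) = h^4 - 3*h^3*z - 33*h^2*z^2 + 35*h*z^3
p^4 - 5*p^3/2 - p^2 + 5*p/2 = p*(p - 5/2)*(p - 1)*(p + 1)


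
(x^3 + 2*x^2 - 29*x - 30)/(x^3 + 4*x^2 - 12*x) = (x^2 - 4*x - 5)/(x*(x - 2))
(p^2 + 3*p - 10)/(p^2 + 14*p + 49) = (p^2 + 3*p - 10)/(p^2 + 14*p + 49)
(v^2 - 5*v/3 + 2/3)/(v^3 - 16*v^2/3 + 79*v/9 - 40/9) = 3*(3*v - 2)/(9*v^2 - 39*v + 40)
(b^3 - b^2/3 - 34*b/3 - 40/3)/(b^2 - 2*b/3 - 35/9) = 3*(b^2 - 2*b - 8)/(3*b - 7)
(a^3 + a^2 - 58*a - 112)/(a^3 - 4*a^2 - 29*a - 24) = (a^2 + 9*a + 14)/(a^2 + 4*a + 3)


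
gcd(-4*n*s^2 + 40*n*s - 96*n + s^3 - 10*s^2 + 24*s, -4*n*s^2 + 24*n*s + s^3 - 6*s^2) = -4*n*s + 24*n + s^2 - 6*s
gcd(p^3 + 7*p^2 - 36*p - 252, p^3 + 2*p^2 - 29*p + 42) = p + 7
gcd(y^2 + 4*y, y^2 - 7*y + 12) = 1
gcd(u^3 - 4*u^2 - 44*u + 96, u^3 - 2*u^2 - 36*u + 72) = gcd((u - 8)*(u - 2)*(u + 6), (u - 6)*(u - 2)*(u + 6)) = u^2 + 4*u - 12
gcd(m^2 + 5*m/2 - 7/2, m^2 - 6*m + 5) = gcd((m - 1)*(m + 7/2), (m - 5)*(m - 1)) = m - 1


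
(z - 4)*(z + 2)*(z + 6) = z^3 + 4*z^2 - 20*z - 48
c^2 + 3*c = c*(c + 3)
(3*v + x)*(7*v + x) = 21*v^2 + 10*v*x + x^2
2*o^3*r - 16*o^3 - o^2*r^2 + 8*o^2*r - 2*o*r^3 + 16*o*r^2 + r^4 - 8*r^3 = (-2*o + r)*(-o + r)*(o + r)*(r - 8)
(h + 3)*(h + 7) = h^2 + 10*h + 21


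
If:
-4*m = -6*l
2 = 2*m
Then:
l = 2/3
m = 1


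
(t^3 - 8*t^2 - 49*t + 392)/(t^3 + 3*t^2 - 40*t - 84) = (t^2 - 15*t + 56)/(t^2 - 4*t - 12)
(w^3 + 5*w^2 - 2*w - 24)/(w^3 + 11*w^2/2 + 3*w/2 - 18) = 2*(w - 2)/(2*w - 3)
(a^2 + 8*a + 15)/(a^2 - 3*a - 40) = (a + 3)/(a - 8)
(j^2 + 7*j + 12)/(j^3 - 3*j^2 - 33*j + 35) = (j^2 + 7*j + 12)/(j^3 - 3*j^2 - 33*j + 35)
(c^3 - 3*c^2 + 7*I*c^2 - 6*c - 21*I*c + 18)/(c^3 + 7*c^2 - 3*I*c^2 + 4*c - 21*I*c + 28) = (c^2 + c*(-3 + 6*I) - 18*I)/(c^2 + c*(7 - 4*I) - 28*I)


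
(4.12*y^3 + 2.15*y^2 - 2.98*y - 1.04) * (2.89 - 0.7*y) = -2.884*y^4 + 10.4018*y^3 + 8.2995*y^2 - 7.8842*y - 3.0056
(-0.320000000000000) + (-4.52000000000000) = -4.84000000000000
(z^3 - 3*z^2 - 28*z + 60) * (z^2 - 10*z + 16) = z^5 - 13*z^4 + 18*z^3 + 292*z^2 - 1048*z + 960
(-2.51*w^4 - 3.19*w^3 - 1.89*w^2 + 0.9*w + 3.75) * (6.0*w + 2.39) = -15.06*w^5 - 25.1389*w^4 - 18.9641*w^3 + 0.8829*w^2 + 24.651*w + 8.9625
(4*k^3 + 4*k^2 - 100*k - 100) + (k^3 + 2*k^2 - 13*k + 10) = 5*k^3 + 6*k^2 - 113*k - 90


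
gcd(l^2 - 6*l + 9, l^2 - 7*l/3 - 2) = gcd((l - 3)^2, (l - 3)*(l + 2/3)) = l - 3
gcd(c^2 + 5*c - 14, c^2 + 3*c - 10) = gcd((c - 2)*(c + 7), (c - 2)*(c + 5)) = c - 2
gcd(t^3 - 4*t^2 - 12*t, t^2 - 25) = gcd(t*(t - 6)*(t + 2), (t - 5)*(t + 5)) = 1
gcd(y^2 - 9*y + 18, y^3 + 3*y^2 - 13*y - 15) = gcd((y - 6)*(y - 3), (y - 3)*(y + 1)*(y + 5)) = y - 3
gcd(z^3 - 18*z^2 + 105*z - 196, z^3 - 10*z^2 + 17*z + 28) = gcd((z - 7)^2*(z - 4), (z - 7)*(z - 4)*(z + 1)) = z^2 - 11*z + 28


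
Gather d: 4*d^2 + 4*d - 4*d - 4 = 4*d^2 - 4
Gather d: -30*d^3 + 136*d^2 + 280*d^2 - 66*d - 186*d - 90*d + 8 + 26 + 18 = -30*d^3 + 416*d^2 - 342*d + 52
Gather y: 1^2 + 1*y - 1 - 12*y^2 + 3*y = -12*y^2 + 4*y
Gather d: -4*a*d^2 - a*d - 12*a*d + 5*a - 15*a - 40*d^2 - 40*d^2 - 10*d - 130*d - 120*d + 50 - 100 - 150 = -10*a + d^2*(-4*a - 80) + d*(-13*a - 260) - 200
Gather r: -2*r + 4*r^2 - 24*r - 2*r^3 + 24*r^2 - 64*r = -2*r^3 + 28*r^2 - 90*r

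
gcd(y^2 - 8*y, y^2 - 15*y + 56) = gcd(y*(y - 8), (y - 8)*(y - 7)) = y - 8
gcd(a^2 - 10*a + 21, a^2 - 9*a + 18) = a - 3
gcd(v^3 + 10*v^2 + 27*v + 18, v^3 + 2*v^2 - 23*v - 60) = v + 3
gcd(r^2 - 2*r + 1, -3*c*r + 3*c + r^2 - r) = r - 1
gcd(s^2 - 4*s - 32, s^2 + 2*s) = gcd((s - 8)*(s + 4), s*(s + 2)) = 1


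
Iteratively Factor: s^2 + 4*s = (s + 4)*(s)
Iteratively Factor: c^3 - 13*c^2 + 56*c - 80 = (c - 5)*(c^2 - 8*c + 16) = (c - 5)*(c - 4)*(c - 4)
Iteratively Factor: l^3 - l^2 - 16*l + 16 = (l - 1)*(l^2 - 16) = (l - 4)*(l - 1)*(l + 4)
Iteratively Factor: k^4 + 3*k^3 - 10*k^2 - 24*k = (k + 4)*(k^3 - k^2 - 6*k) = k*(k + 4)*(k^2 - k - 6) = k*(k - 3)*(k + 4)*(k + 2)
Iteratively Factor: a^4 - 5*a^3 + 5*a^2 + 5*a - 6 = (a - 3)*(a^3 - 2*a^2 - a + 2) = (a - 3)*(a + 1)*(a^2 - 3*a + 2) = (a - 3)*(a - 2)*(a + 1)*(a - 1)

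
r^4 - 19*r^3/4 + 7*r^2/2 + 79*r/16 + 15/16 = (r - 3)*(r - 5/2)*(r + 1/4)*(r + 1/2)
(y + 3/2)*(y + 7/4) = y^2 + 13*y/4 + 21/8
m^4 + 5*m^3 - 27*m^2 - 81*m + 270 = (m - 3)^2*(m + 5)*(m + 6)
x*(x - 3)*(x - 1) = x^3 - 4*x^2 + 3*x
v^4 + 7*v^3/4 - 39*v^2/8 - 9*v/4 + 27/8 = (v - 3/2)*(v - 3/4)*(v + 1)*(v + 3)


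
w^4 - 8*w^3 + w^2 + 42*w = w*(w - 7)*(w - 3)*(w + 2)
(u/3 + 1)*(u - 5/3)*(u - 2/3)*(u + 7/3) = u^4/3 + u^3 - 13*u^2/9 - 281*u/81 + 70/27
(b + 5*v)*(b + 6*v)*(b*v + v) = b^3*v + 11*b^2*v^2 + b^2*v + 30*b*v^3 + 11*b*v^2 + 30*v^3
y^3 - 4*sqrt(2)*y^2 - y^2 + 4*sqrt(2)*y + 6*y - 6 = (y - 1)*(y - 3*sqrt(2))*(y - sqrt(2))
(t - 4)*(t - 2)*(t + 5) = t^3 - t^2 - 22*t + 40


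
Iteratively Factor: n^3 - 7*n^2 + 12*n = (n - 3)*(n^2 - 4*n) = (n - 4)*(n - 3)*(n)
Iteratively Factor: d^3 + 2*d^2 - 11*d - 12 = (d + 1)*(d^2 + d - 12) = (d - 3)*(d + 1)*(d + 4)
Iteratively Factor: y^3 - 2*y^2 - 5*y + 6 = (y + 2)*(y^2 - 4*y + 3) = (y - 1)*(y + 2)*(y - 3)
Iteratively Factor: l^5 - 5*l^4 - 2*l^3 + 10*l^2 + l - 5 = (l - 1)*(l^4 - 4*l^3 - 6*l^2 + 4*l + 5) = (l - 5)*(l - 1)*(l^3 + l^2 - l - 1) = (l - 5)*(l - 1)^2*(l^2 + 2*l + 1) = (l - 5)*(l - 1)^2*(l + 1)*(l + 1)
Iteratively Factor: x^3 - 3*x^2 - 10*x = (x - 5)*(x^2 + 2*x) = (x - 5)*(x + 2)*(x)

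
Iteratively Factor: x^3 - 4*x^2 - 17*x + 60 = (x - 3)*(x^2 - x - 20) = (x - 3)*(x + 4)*(x - 5)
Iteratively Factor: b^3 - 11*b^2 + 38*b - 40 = (b - 5)*(b^2 - 6*b + 8) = (b - 5)*(b - 4)*(b - 2)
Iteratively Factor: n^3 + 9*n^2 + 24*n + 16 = (n + 4)*(n^2 + 5*n + 4) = (n + 4)^2*(n + 1)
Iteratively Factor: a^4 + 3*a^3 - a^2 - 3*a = (a + 1)*(a^3 + 2*a^2 - 3*a) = a*(a + 1)*(a^2 + 2*a - 3) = a*(a + 1)*(a + 3)*(a - 1)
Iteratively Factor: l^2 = (l)*(l)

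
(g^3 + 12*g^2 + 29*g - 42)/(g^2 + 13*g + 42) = g - 1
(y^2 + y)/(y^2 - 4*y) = (y + 1)/(y - 4)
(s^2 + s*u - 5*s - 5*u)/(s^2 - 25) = (s + u)/(s + 5)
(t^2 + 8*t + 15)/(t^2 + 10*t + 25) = (t + 3)/(t + 5)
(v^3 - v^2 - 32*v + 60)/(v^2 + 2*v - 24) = (v^2 - 7*v + 10)/(v - 4)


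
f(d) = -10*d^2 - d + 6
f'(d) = -20*d - 1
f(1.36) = -13.86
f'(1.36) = -28.20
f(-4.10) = -158.00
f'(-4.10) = 81.00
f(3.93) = -152.38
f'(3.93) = -79.60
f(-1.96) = -30.46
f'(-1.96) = 38.20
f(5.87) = -344.44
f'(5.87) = -118.40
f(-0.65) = 2.42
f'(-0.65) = 12.00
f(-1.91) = -28.57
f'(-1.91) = 37.20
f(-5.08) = -246.98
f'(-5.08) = 100.60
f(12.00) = -1446.00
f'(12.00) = -241.00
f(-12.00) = -1422.00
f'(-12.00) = 239.00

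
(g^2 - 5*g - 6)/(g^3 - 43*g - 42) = (g - 6)/(g^2 - g - 42)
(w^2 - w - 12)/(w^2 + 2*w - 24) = (w + 3)/(w + 6)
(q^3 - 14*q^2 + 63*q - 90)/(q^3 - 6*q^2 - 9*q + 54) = (q - 5)/(q + 3)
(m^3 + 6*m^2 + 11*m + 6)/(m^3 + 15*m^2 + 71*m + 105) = (m^2 + 3*m + 2)/(m^2 + 12*m + 35)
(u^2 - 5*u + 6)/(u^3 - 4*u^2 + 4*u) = (u - 3)/(u*(u - 2))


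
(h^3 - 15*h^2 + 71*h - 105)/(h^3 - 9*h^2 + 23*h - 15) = (h - 7)/(h - 1)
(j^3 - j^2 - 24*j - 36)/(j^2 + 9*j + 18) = (j^2 - 4*j - 12)/(j + 6)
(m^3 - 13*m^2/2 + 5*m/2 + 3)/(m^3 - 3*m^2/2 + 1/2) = (m - 6)/(m - 1)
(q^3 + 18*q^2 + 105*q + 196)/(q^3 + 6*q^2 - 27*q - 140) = (q + 7)/(q - 5)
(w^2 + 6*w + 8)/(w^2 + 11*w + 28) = (w + 2)/(w + 7)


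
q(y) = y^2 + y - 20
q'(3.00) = 7.00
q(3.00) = -8.00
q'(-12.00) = -23.00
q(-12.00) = 112.00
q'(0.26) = 1.52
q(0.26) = -19.67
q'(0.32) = 1.64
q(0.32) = -19.58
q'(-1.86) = -2.72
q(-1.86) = -18.40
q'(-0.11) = 0.78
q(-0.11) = -20.10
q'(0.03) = 1.06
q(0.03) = -19.97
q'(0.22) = 1.44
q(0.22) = -19.73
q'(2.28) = 5.56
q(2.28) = -12.52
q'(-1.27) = -1.54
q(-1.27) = -19.66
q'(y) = 2*y + 1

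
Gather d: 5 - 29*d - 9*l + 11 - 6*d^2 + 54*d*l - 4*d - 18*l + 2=-6*d^2 + d*(54*l - 33) - 27*l + 18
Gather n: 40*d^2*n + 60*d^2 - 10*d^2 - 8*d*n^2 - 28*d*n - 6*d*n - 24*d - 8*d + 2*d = 50*d^2 - 8*d*n^2 - 30*d + n*(40*d^2 - 34*d)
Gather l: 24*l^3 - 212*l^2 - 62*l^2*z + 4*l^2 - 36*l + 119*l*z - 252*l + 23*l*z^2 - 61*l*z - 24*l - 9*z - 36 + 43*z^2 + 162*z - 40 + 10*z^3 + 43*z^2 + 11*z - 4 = 24*l^3 + l^2*(-62*z - 208) + l*(23*z^2 + 58*z - 312) + 10*z^3 + 86*z^2 + 164*z - 80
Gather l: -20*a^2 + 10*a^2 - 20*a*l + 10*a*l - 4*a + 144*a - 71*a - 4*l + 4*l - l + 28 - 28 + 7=-10*a^2 + 69*a + l*(-10*a - 1) + 7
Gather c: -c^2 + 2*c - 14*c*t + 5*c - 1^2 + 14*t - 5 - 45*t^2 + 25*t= -c^2 + c*(7 - 14*t) - 45*t^2 + 39*t - 6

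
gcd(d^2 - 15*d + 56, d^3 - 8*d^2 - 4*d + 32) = d - 8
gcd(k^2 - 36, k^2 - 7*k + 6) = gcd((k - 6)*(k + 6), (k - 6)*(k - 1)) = k - 6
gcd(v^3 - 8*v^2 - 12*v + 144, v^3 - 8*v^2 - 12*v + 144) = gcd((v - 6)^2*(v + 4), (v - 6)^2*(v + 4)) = v^3 - 8*v^2 - 12*v + 144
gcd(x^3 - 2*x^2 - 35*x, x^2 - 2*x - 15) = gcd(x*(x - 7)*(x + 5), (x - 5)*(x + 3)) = 1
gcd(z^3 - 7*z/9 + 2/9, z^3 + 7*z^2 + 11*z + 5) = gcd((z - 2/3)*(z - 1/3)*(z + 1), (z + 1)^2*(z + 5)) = z + 1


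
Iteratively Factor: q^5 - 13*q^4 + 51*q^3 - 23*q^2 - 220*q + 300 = (q + 2)*(q^4 - 15*q^3 + 81*q^2 - 185*q + 150) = (q - 2)*(q + 2)*(q^3 - 13*q^2 + 55*q - 75) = (q - 3)*(q - 2)*(q + 2)*(q^2 - 10*q + 25) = (q - 5)*(q - 3)*(q - 2)*(q + 2)*(q - 5)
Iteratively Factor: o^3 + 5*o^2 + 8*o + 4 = (o + 1)*(o^2 + 4*o + 4) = (o + 1)*(o + 2)*(o + 2)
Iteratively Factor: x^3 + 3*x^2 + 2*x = (x)*(x^2 + 3*x + 2) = x*(x + 1)*(x + 2)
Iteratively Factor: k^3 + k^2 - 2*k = (k)*(k^2 + k - 2) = k*(k + 2)*(k - 1)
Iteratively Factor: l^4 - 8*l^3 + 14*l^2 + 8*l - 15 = (l + 1)*(l^3 - 9*l^2 + 23*l - 15) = (l - 1)*(l + 1)*(l^2 - 8*l + 15) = (l - 3)*(l - 1)*(l + 1)*(l - 5)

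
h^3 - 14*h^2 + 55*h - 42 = (h - 7)*(h - 6)*(h - 1)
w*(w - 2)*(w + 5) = w^3 + 3*w^2 - 10*w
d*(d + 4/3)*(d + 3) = d^3 + 13*d^2/3 + 4*d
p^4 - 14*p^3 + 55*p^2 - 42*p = p*(p - 7)*(p - 6)*(p - 1)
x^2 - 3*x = x*(x - 3)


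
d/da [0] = 0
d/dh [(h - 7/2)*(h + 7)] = 2*h + 7/2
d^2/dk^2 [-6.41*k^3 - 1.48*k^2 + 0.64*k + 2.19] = -38.46*k - 2.96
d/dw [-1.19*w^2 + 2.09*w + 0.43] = 2.09 - 2.38*w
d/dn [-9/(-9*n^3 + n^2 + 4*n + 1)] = 9*(-27*n^2 + 2*n + 4)/(-9*n^3 + n^2 + 4*n + 1)^2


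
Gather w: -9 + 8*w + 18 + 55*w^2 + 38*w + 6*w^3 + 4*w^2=6*w^3 + 59*w^2 + 46*w + 9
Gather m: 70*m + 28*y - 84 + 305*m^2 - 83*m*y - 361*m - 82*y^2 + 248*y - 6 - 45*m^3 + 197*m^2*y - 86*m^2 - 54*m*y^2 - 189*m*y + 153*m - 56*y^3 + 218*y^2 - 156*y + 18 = -45*m^3 + m^2*(197*y + 219) + m*(-54*y^2 - 272*y - 138) - 56*y^3 + 136*y^2 + 120*y - 72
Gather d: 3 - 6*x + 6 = 9 - 6*x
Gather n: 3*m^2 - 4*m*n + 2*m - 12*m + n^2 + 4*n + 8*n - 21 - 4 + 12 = 3*m^2 - 10*m + n^2 + n*(12 - 4*m) - 13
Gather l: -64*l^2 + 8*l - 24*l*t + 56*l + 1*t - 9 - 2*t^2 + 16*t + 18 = -64*l^2 + l*(64 - 24*t) - 2*t^2 + 17*t + 9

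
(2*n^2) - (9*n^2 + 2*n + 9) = -7*n^2 - 2*n - 9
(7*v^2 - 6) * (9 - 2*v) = -14*v^3 + 63*v^2 + 12*v - 54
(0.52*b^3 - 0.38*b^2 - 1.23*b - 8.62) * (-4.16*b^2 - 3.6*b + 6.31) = -2.1632*b^5 - 0.2912*b^4 + 9.766*b^3 + 37.8894*b^2 + 23.2707*b - 54.3922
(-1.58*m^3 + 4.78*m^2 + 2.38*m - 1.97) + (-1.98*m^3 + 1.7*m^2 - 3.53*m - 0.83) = -3.56*m^3 + 6.48*m^2 - 1.15*m - 2.8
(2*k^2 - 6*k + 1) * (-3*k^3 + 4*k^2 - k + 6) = -6*k^5 + 26*k^4 - 29*k^3 + 22*k^2 - 37*k + 6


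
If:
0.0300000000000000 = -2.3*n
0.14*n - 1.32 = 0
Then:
No Solution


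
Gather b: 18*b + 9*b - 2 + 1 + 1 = 27*b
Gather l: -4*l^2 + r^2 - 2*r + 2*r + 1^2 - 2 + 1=-4*l^2 + r^2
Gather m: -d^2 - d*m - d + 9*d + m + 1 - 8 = -d^2 + 8*d + m*(1 - d) - 7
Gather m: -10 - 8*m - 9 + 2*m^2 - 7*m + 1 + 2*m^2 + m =4*m^2 - 14*m - 18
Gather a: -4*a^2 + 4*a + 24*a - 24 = -4*a^2 + 28*a - 24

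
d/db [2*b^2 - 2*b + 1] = 4*b - 2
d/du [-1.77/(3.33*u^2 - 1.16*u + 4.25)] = (11.7882*u - 2.0532)/(3.33*u^2 - 1.16*u + 4.25)^2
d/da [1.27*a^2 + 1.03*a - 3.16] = 2.54*a + 1.03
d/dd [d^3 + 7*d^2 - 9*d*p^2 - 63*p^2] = 3*d^2 + 14*d - 9*p^2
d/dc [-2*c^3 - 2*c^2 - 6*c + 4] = -6*c^2 - 4*c - 6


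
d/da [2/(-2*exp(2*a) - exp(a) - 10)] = (8*exp(a) + 2)*exp(a)/(2*exp(2*a) + exp(a) + 10)^2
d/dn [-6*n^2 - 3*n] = -12*n - 3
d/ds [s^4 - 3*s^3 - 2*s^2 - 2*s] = 4*s^3 - 9*s^2 - 4*s - 2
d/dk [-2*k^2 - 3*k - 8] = -4*k - 3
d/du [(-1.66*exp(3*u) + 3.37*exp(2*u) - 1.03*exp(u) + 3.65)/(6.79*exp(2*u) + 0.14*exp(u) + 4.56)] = (-11.2714*exp(4*u) - 0.464800000000004*exp(3*u) - 15.2433*exp(2*u) - 18.8326*exp(u) - 5.2078)*exp(u)/(46.1041*exp(4*u) + 1.9012*exp(3*u) + 61.9444*exp(2*u) + 1.2768*exp(u) + 20.7936)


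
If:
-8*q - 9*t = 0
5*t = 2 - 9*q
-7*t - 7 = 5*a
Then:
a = -35/41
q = 18/41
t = -16/41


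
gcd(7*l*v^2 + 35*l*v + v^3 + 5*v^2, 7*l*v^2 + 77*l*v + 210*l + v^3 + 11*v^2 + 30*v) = 7*l*v + 35*l + v^2 + 5*v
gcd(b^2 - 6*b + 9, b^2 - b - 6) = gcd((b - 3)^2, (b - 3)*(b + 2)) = b - 3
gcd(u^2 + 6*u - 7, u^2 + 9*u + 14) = u + 7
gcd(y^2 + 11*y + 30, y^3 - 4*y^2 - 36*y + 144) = y + 6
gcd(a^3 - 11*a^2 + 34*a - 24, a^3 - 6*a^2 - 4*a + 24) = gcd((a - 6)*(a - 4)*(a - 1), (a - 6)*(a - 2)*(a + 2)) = a - 6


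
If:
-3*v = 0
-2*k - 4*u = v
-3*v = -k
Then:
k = 0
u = 0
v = 0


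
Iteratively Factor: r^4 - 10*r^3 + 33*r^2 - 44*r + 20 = (r - 2)*(r^3 - 8*r^2 + 17*r - 10) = (r - 2)*(r - 1)*(r^2 - 7*r + 10) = (r - 5)*(r - 2)*(r - 1)*(r - 2)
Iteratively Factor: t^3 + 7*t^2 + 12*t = (t)*(t^2 + 7*t + 12) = t*(t + 3)*(t + 4)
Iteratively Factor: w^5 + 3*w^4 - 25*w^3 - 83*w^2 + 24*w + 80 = (w + 1)*(w^4 + 2*w^3 - 27*w^2 - 56*w + 80) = (w + 1)*(w + 4)*(w^3 - 2*w^2 - 19*w + 20) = (w - 1)*(w + 1)*(w + 4)*(w^2 - w - 20) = (w - 1)*(w + 1)*(w + 4)^2*(w - 5)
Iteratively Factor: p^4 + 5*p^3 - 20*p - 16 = (p + 2)*(p^3 + 3*p^2 - 6*p - 8) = (p + 2)*(p + 4)*(p^2 - p - 2) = (p + 1)*(p + 2)*(p + 4)*(p - 2)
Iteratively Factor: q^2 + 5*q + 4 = (q + 4)*(q + 1)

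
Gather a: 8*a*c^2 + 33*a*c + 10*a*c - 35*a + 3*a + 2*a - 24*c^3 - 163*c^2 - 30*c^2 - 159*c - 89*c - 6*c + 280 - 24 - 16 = a*(8*c^2 + 43*c - 30) - 24*c^3 - 193*c^2 - 254*c + 240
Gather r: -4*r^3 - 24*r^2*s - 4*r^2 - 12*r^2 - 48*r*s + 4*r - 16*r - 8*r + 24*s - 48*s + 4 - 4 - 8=-4*r^3 + r^2*(-24*s - 16) + r*(-48*s - 20) - 24*s - 8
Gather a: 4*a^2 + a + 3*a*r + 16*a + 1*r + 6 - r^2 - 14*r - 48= 4*a^2 + a*(3*r + 17) - r^2 - 13*r - 42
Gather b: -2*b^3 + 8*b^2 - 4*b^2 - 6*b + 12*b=-2*b^3 + 4*b^2 + 6*b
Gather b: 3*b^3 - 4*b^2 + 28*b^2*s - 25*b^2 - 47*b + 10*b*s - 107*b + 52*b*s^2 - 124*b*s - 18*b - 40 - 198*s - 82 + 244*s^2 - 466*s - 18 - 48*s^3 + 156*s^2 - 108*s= 3*b^3 + b^2*(28*s - 29) + b*(52*s^2 - 114*s - 172) - 48*s^3 + 400*s^2 - 772*s - 140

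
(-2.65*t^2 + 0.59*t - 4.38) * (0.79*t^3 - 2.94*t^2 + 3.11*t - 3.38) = -2.0935*t^5 + 8.2571*t^4 - 13.4363*t^3 + 23.6691*t^2 - 15.616*t + 14.8044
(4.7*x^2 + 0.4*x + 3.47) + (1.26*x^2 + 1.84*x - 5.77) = 5.96*x^2 + 2.24*x - 2.3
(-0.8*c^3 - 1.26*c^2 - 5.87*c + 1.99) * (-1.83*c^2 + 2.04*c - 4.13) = 1.464*c^5 + 0.6738*c^4 + 11.4757*c^3 - 10.4127*c^2 + 28.3027*c - 8.2187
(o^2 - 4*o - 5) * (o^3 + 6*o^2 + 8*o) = o^5 + 2*o^4 - 21*o^3 - 62*o^2 - 40*o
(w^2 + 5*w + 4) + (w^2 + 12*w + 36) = 2*w^2 + 17*w + 40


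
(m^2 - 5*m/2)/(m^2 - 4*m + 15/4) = 2*m/(2*m - 3)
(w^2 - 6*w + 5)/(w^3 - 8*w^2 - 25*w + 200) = (w - 1)/(w^2 - 3*w - 40)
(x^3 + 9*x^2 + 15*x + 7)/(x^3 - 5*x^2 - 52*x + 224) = (x^2 + 2*x + 1)/(x^2 - 12*x + 32)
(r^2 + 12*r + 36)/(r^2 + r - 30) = (r + 6)/(r - 5)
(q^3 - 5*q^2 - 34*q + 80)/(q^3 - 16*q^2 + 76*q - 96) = (q + 5)/(q - 6)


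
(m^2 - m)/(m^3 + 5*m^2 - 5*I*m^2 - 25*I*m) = (m - 1)/(m^2 + 5*m*(1 - I) - 25*I)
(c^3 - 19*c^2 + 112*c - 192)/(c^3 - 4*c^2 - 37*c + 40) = (c^2 - 11*c + 24)/(c^2 + 4*c - 5)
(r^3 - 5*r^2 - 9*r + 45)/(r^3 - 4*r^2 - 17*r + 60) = (r + 3)/(r + 4)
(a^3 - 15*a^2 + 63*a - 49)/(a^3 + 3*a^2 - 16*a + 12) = (a^2 - 14*a + 49)/(a^2 + 4*a - 12)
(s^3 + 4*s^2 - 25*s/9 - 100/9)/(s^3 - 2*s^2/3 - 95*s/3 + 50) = (s^2 + 17*s/3 + 20/3)/(s^2 + s - 30)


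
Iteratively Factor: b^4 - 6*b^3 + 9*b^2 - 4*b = (b - 4)*(b^3 - 2*b^2 + b) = (b - 4)*(b - 1)*(b^2 - b) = (b - 4)*(b - 1)^2*(b)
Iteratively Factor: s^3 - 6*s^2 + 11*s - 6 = (s - 1)*(s^2 - 5*s + 6) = (s - 3)*(s - 1)*(s - 2)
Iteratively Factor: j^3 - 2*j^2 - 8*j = (j - 4)*(j^2 + 2*j) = (j - 4)*(j + 2)*(j)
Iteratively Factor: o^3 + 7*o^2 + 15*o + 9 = (o + 3)*(o^2 + 4*o + 3) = (o + 1)*(o + 3)*(o + 3)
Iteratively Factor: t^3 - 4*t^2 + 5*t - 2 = (t - 1)*(t^2 - 3*t + 2) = (t - 2)*(t - 1)*(t - 1)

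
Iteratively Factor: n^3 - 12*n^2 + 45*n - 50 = (n - 5)*(n^2 - 7*n + 10) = (n - 5)^2*(n - 2)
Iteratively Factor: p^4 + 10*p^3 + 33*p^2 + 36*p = (p)*(p^3 + 10*p^2 + 33*p + 36) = p*(p + 3)*(p^2 + 7*p + 12) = p*(p + 3)^2*(p + 4)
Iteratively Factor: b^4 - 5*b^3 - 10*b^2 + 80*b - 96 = (b - 2)*(b^3 - 3*b^2 - 16*b + 48) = (b - 3)*(b - 2)*(b^2 - 16) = (b - 4)*(b - 3)*(b - 2)*(b + 4)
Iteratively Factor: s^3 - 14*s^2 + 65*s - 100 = (s - 5)*(s^2 - 9*s + 20) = (s - 5)^2*(s - 4)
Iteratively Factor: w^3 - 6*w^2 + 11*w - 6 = (w - 1)*(w^2 - 5*w + 6) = (w - 3)*(w - 1)*(w - 2)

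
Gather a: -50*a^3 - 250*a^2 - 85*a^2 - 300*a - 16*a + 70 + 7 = -50*a^3 - 335*a^2 - 316*a + 77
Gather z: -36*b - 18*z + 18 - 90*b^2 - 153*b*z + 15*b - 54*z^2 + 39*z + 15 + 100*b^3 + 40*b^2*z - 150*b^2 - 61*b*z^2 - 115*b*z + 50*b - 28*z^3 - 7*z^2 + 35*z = 100*b^3 - 240*b^2 + 29*b - 28*z^3 + z^2*(-61*b - 61) + z*(40*b^2 - 268*b + 56) + 33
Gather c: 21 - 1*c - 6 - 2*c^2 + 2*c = -2*c^2 + c + 15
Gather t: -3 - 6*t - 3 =-6*t - 6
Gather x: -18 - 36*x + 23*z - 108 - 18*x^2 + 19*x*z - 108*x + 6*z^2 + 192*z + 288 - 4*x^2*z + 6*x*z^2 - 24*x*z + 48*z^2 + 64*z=x^2*(-4*z - 18) + x*(6*z^2 - 5*z - 144) + 54*z^2 + 279*z + 162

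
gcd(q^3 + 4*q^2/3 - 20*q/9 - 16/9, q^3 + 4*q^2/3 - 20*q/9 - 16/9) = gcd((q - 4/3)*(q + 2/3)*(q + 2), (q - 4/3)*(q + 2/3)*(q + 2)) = q^3 + 4*q^2/3 - 20*q/9 - 16/9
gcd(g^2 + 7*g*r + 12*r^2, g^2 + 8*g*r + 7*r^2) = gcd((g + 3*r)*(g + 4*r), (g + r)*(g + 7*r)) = 1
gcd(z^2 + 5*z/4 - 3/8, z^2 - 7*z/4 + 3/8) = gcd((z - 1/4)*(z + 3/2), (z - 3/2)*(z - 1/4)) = z - 1/4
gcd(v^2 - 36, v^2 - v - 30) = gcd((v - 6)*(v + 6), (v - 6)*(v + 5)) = v - 6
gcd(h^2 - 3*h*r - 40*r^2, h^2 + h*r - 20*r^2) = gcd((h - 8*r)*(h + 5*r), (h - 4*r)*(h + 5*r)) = h + 5*r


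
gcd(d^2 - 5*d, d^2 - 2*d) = d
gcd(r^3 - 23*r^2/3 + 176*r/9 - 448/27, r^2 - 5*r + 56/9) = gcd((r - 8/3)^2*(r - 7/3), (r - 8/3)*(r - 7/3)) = r^2 - 5*r + 56/9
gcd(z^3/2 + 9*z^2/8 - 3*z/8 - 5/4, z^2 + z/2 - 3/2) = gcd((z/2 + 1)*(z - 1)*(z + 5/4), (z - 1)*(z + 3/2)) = z - 1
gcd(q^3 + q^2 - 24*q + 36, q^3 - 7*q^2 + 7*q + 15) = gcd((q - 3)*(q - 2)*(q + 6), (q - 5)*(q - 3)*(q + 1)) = q - 3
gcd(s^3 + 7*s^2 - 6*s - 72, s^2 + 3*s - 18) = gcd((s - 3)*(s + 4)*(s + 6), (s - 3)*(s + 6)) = s^2 + 3*s - 18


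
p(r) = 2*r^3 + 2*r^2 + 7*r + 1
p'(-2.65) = 38.54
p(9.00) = 1684.00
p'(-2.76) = 41.67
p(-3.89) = -113.69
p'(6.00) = 247.00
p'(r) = 6*r^2 + 4*r + 7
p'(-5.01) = 137.56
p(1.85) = 33.46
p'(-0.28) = 6.35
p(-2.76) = -45.13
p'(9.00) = 529.00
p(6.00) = 547.00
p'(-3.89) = 82.23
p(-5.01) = -235.37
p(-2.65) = -40.72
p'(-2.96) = 47.73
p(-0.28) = -0.85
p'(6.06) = 251.58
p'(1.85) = 34.94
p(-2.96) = -54.07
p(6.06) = 561.96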